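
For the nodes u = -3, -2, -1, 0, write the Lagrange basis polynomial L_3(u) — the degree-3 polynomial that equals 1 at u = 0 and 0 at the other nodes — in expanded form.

L_3(u) = (1/6)u^3 + u^2 + (11/6)u + 1

L_3(u) = (u + 3)(u + 2)(u + 1) / [(3)·(2)·(1)]
       = (u^3 + 6u^2 + 11u + 6) / (6)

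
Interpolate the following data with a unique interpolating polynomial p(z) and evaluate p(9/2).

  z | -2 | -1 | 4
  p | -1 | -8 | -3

Using Newton's divided-difference form:
p[-2,-1] = (-8 - (-1)) / (-1 - (-2)) = -7
p[-1,4] = (-3 - (-8)) / (4 - (-1)) = 1
p[-2,-1,4] = (1 - (-7)) / (4 - (-2)) = 4/3
p(9/2) = -1 + (-7)·(13/2) + (4/3)·(13/2)·(11/2) = 7/6

7/6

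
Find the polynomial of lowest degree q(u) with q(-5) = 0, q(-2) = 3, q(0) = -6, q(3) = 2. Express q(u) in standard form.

q(u) = (19/60)u^3 + (67/60)u^2 - (53/15)u - 6

Newton's divided differences:
q[-5,-2] = (3 - 0) / (-2 - (-5)) = 1
q[-2,0] = (-6 - 3) / (0 - (-2)) = -9/2
q[0,3] = (2 - (-6)) / (3 - 0) = 8/3
q[-5,-2,0] = (-9/2 - 1) / (0 - (-5)) = -11/10
q[-2,0,3] = (8/3 - (-9/2)) / (3 - (-2)) = 43/30
q[-5,-2,0,3] = (43/30 - (-11/10)) / (3 - (-5)) = 19/60
q(u) = 1·(u + 5) + (-11/10)·(u + 5)(u + 2) + (19/60)·(u + 5)(u + 2)u
Expanding: q(u) = (19/60)u^3 + (67/60)u^2 - (53/15)u - 6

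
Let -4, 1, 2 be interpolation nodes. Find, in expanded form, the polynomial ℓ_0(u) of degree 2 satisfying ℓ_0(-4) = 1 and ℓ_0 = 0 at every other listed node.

ℓ_0(u) = (u - 1)(u - 2) / [(-5)·(-6)]
       = (u^2 - 3u + 2) / (30)

ℓ_0(u) = (1/30)u^2 - (1/10)u + 1/15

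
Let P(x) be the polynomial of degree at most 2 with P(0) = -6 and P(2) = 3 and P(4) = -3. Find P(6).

-24

Evaluate each Lagrange basis at x = 6:
L_0(6) = (4)·(2)/[(-2)·(-4)] = 1
L_1(6) = (6)·(2)/[(2)·(-2)] = -3
L_2(6) = (6)·(4)/[(4)·(2)] = 3
Sum: (-6)·(1) + 3·(-3) + (-3)·(3) = -24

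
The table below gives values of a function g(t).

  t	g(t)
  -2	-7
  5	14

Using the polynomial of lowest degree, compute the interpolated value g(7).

Evaluate each Lagrange basis at t = 7:
L_0(7) = (2)/[(-7)] = -2/7
L_1(7) = (9)/[(7)] = 9/7
Sum: (-7)·(-2/7) + 14·(9/7) = 20

20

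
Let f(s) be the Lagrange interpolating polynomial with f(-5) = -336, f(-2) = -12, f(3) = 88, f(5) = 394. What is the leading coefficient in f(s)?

3

The leading coefficient equals the top divided difference f[-5,-2,3,5].
f[-5,-2] = (-12 - (-336)) / (-2 - (-5)) = 108
f[-2,3] = (88 - (-12)) / (3 - (-2)) = 20
f[3,5] = (394 - 88) / (5 - 3) = 153
f[-5,-2,3] = (20 - 108) / (3 - (-5)) = -11
f[-2,3,5] = (153 - 20) / (5 - (-2)) = 19
f[-5,-2,3,5] = (19 - (-11)) / (5 - (-5)) = 3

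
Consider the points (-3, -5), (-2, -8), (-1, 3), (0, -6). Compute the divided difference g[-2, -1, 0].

g[-2,-1] = (3 - (-8)) / (-1 - (-2)) = 11
g[-1,0] = (-6 - 3) / (0 - (-1)) = -9
g[-2,-1,0] = (-9 - 11) / (0 - (-2)) = -10

-10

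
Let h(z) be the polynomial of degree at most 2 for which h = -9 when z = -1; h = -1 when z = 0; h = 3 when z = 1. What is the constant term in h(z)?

-1

Build the Lagrange basis polynomials:
L_0(z) = z(z - 1) / [2] = (1/2)z^2 - (1/2)z
L_1(z) = (z + 1)(z - 1) / [-1] = -z^2 + 1
L_2(z) = (z + 1)z / [2] = (1/2)z^2 + (1/2)z
h(z) = (-9)·L_0 + (-1)·L_1 + 3·L_2
Only the constant term is needed; take it from each L_i and combine:
(-9)·(0) + (-1)·(1) + 3·(0) = -1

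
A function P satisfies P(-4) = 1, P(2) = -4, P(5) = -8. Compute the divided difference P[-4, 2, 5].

-1/18

P[-4,2] = (-4 - 1) / (2 - (-4)) = -5/6
P[2,5] = (-8 - (-4)) / (5 - 2) = -4/3
P[-4,2,5] = (-4/3 - (-5/6)) / (5 - (-4)) = -1/18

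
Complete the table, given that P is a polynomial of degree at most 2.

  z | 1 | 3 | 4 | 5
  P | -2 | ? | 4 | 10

The 3 known values determine P uniquely (degree ≤ 2).
Evaluate each Lagrange basis at z = 3:
L_0(3) = (-1)·(-2)/[(-3)·(-4)] = 1/6
L_1(3) = (2)·(-2)/[(3)·(-1)] = 4/3
L_2(3) = (2)·(-1)/[(4)·(1)] = -1/2
Sum: (-2)·(1/6) + 4·(4/3) + 10·(-1/2) = 0

0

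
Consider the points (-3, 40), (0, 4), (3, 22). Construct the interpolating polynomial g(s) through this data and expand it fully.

g(s) = 3s^2 - 3s + 4

Build the Lagrange basis polynomials:
L_0(s) = s(s - 3) / [18] = (1/18)s^2 - (1/6)s
L_1(s) = (s + 3)(s - 3) / [-9] = -(1/9)s^2 + 1
L_2(s) = (s + 3)s / [18] = (1/18)s^2 + (1/6)s
g(s) = 40·L_0 + 4·L_1 + 22·L_2
  40·L_0(s) = (20/9)s^2 - (20/3)s
  4·L_1(s) = -(4/9)s^2 + 4
  22·L_2(s) = (11/9)s^2 + (11/3)s
Adding term by term: 3s^2 - 3s + 4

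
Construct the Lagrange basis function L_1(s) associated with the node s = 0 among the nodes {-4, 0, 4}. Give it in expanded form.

L_1(s) = (s + 4)(s - 4) / [(4)·(-4)]
       = (s^2 - 16) / (-16)

L_1(s) = -(1/16)s^2 + 1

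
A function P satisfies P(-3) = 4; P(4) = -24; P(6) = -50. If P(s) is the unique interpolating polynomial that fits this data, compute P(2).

-6

Evaluate each Lagrange basis at s = 2:
L_0(2) = (-2)·(-4)/[(-7)·(-9)] = 8/63
L_1(2) = (5)·(-4)/[(7)·(-2)] = 10/7
L_2(2) = (5)·(-2)/[(9)·(2)] = -5/9
Sum: 4·(8/63) + (-24)·(10/7) + (-50)·(-5/9) = -6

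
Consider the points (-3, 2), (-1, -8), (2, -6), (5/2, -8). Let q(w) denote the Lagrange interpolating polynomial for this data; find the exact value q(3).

L_0(3) = (4)·(1)·(1/2)/[(-2)·(-5)·(-11/2)] = -2/55
L_1(3) = (6)·(1)·(1/2)/[(2)·(-3)·(-7/2)] = 1/7
L_2(3) = (6)·(4)·(1/2)/[(5)·(3)·(-1/2)] = -8/5
L_3(3) = (6)·(4)·(1)/[(11/2)·(7/2)·(1/2)] = 192/77
Sum: 2·(-2/55) + (-8)·(1/7) + (-6)·(-8/5) + (-8)·(192/77) = -636/55

-636/55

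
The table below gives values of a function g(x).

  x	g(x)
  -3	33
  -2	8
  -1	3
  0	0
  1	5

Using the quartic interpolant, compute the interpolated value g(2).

L_0(2) = (4)·(3)·(2)·(1)/[(-1)·(-2)·(-3)·(-4)] = 1
L_1(2) = (5)·(3)·(2)·(1)/[(1)·(-1)·(-2)·(-3)] = -5
L_2(2) = (5)·(4)·(2)·(1)/[(2)·(1)·(-1)·(-2)] = 10
L_3(2) = (5)·(4)·(3)·(1)/[(3)·(2)·(1)·(-1)] = -10
L_4(2) = (5)·(4)·(3)·(2)/[(4)·(3)·(2)·(1)] = 5
Sum: 33·(1) + 8·(-5) + 3·(10) + 0 + 5·(5) = 48

48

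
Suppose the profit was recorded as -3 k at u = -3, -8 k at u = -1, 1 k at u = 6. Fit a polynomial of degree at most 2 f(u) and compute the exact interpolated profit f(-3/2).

Evaluate each Lagrange basis at u = -3/2:
L_0(-3/2) = (-1/2)·(-15/2)/[(-2)·(-9)] = 5/24
L_1(-3/2) = (3/2)·(-15/2)/[(2)·(-7)] = 45/56
L_2(-3/2) = (3/2)·(-1/2)/[(9)·(7)] = -1/84
Sum: (-3)·(5/24) + (-8)·(45/56) + 1·(-1/84) = -1187/168

-1187/168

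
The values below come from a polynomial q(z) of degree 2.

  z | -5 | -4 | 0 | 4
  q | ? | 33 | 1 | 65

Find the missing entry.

The 3 known values determine q uniquely (degree ≤ 2).
Evaluate each Lagrange basis at z = -5:
L_0(-5) = (-5)·(-9)/[(-4)·(-8)] = 45/32
L_1(-5) = (-1)·(-9)/[(4)·(-4)] = -9/16
L_2(-5) = (-1)·(-5)/[(8)·(4)] = 5/32
Sum: 33·(45/32) + 1·(-9/16) + 65·(5/32) = 56

56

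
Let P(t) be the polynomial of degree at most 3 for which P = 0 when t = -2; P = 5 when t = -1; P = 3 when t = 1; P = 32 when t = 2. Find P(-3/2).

Evaluate each Lagrange basis at t = -3/2:
L_0(-3/2) = (-1/2)·(-5/2)·(-7/2)/[(-1)·(-3)·(-4)] = 35/96
L_1(-3/2) = (1/2)·(-5/2)·(-7/2)/[(1)·(-2)·(-3)] = 35/48
L_2(-3/2) = (1/2)·(-1/2)·(-7/2)/[(3)·(2)·(-1)] = -7/48
L_3(-3/2) = (1/2)·(-1/2)·(-5/2)/[(4)·(3)·(1)] = 5/96
Sum: 0 + 5·(35/48) + 3·(-7/48) + 32·(5/96) = 39/8

39/8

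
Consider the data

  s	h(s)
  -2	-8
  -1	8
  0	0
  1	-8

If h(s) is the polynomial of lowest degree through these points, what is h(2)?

Evaluate each Lagrange basis at s = 2:
L_0(2) = (3)·(2)·(1)/[(-1)·(-2)·(-3)] = -1
L_1(2) = (4)·(2)·(1)/[(1)·(-1)·(-2)] = 4
L_2(2) = (4)·(3)·(1)/[(2)·(1)·(-1)] = -6
L_3(2) = (4)·(3)·(2)/[(3)·(2)·(1)] = 4
Sum: (-8)·(-1) + 8·(4) + 0 + (-8)·(4) = 8

8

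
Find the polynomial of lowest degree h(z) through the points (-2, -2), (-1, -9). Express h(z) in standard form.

L_0(z) = (z + 1) / [-1] = -z - 1
L_1(z) = (z + 2) / [1] = z + 2
h(z) = (-2)·L_0 + (-9)·L_1
  (-2)·L_0(z) = 2z + 2
  (-9)·L_1(z) = -9z - 18
Adding term by term: -7z - 16

h(z) = -7z - 16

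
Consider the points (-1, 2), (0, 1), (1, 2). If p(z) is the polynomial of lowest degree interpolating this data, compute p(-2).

5

Using Newton's divided-difference form:
p[-1,0] = (1 - 2) / (0 - (-1)) = -1
p[0,1] = (2 - 1) / (1 - 0) = 1
p[-1,0,1] = (1 - (-1)) / (1 - (-1)) = 1
p(-2) = 2 + (-1)·(-1) + 1·(-1)·(-2) = 5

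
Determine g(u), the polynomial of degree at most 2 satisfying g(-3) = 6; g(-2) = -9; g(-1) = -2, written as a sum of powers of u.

g(u) = 11u^2 + 40u + 27

Build the Lagrange basis polynomials:
L_0(u) = (u + 2)(u + 1) / [2] = (1/2)u^2 + (3/2)u + 1
L_1(u) = (u + 3)(u + 1) / [-1] = -u^2 - 4u - 3
L_2(u) = (u + 3)(u + 2) / [2] = (1/2)u^2 + (5/2)u + 3
g(u) = 6·L_0 + (-9)·L_1 + (-2)·L_2
  6·L_0(u) = 3u^2 + 9u + 6
  (-9)·L_1(u) = 9u^2 + 36u + 27
  (-2)·L_2(u) = -u^2 - 5u - 6
Adding term by term: 11u^2 + 40u + 27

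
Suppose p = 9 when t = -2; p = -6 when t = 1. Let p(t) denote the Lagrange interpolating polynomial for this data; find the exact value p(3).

L_0(3) = (2)/[(-3)] = -2/3
L_1(3) = (5)/[(3)] = 5/3
Sum: 9·(-2/3) + (-6)·(5/3) = -16

-16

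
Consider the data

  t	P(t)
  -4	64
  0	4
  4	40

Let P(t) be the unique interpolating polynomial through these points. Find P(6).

Using Newton's divided-difference form:
P[-4,0] = (4 - 64) / (0 - (-4)) = -15
P[0,4] = (40 - 4) / (4 - 0) = 9
P[-4,0,4] = (9 - (-15)) / (4 - (-4)) = 3
P(6) = 64 + (-15)·(10) + 3·(10)·(6) = 94

94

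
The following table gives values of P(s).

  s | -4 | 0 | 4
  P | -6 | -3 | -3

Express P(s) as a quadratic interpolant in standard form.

Newton's divided differences:
P[-4,0] = (-3 - (-6)) / (0 - (-4)) = 3/4
P[0,4] = (-3 - (-3)) / (4 - 0) = 0
P[-4,0,4] = (0 - 3/4) / (4 - (-4)) = -3/32
P(s) = -6 + (3/4)·(s + 4) + (-3/32)·(s + 4)s
Expanding: P(s) = -(3/32)s^2 + (3/8)s - 3

P(s) = -(3/32)s^2 + (3/8)s - 3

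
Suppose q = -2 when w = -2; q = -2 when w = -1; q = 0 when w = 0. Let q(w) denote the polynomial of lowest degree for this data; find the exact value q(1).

Using Newton's divided-difference form:
q[-2,-1] = (-2 - (-2)) / (-1 - (-2)) = 0
q[-1,0] = (0 - (-2)) / (0 - (-1)) = 2
q[-2,-1,0] = (2 - 0) / (0 - (-2)) = 1
q(1) = -2 + 0·(3) + 1·(3)·(2) = 4

4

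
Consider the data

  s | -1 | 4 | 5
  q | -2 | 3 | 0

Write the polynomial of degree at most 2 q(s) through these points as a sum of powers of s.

q(s) = -(2/3)s^2 + 3s + 5/3

Newton's divided differences:
q[-1,4] = (3 - (-2)) / (4 - (-1)) = 1
q[4,5] = (0 - 3) / (5 - 4) = -3
q[-1,4,5] = (-3 - 1) / (5 - (-1)) = -2/3
q(s) = -2 + 1·(s + 1) + (-2/3)·(s + 1)(s - 4)
Expanding: q(s) = -(2/3)s^2 + 3s + 5/3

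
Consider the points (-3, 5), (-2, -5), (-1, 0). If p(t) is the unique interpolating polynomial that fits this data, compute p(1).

55

Evaluate each Lagrange basis at t = 1:
L_0(1) = (3)·(2)/[(-1)·(-2)] = 3
L_1(1) = (4)·(2)/[(1)·(-1)] = -8
L_2(1) = (4)·(3)/[(2)·(1)] = 6
Sum: 5·(3) + (-5)·(-8) + 0 = 55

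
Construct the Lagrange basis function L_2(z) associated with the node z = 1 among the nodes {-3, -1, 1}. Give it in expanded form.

L_2(z) = (1/8)z^2 + (1/2)z + 3/8

L_2(z) = (z + 3)(z + 1) / [(4)·(2)]
       = (z^2 + 4z + 3) / (8)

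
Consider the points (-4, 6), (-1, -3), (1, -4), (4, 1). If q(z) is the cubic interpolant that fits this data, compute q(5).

21/5

L_0(5) = (6)·(4)·(1)/[(-3)·(-5)·(-8)] = -1/5
L_1(5) = (9)·(4)·(1)/[(3)·(-2)·(-5)] = 6/5
L_2(5) = (9)·(6)·(1)/[(5)·(2)·(-3)] = -9/5
L_3(5) = (9)·(6)·(4)/[(8)·(5)·(3)] = 9/5
Sum: 6·(-1/5) + (-3)·(6/5) + (-4)·(-9/5) + 1·(9/5) = 21/5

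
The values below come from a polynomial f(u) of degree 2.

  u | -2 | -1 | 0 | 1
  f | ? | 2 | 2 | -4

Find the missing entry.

The 3 known values determine f uniquely (degree ≤ 2).
L_0(-2) = (-2)·(-3)/[(-1)·(-2)] = 3
L_1(-2) = (-1)·(-3)/[(1)·(-1)] = -3
L_2(-2) = (-1)·(-2)/[(2)·(1)] = 1
Sum: 2·(3) + 2·(-3) + (-4)·(1) = -4

-4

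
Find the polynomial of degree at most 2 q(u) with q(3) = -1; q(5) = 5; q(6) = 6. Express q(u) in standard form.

q(u) = -(2/3)u^2 + (25/3)u - 20

Newton's divided differences:
q[3,5] = (5 - (-1)) / (5 - 3) = 3
q[5,6] = (6 - 5) / (6 - 5) = 1
q[3,5,6] = (1 - 3) / (6 - 3) = -2/3
q(u) = -1 + 3·(u - 3) + (-2/3)·(u - 3)(u - 5)
Expanding: q(u) = -(2/3)u^2 + (25/3)u - 20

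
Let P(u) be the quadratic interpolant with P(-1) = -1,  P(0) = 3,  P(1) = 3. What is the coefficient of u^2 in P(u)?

The leading coefficient equals the top divided difference P[-1,0,1].
P[-1,0] = (3 - (-1)) / (0 - (-1)) = 4
P[0,1] = (3 - 3) / (1 - 0) = 0
P[-1,0,1] = (0 - 4) / (1 - (-1)) = -2

-2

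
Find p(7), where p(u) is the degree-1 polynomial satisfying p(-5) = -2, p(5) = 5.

32/5

Evaluate each Lagrange basis at u = 7:
L_0(7) = (2)/[(-10)] = -1/5
L_1(7) = (12)/[(10)] = 6/5
Sum: (-2)·(-1/5) + 5·(6/5) = 32/5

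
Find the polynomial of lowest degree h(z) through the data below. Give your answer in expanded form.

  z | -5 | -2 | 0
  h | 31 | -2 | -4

h(z) = 2z^2 + 3z - 4

L_0(z) = (z + 2)z / [15] = (1/15)z^2 + (2/15)z
L_1(z) = (z + 5)z / [-6] = -(1/6)z^2 - (5/6)z
L_2(z) = (z + 5)(z + 2) / [10] = (1/10)z^2 + (7/10)z + 1
h(z) = 31·L_0 + (-2)·L_1 + (-4)·L_2
  31·L_0(z) = (31/15)z^2 + (62/15)z
  (-2)·L_1(z) = (1/3)z^2 + (5/3)z
  (-4)·L_2(z) = -(2/5)z^2 - (14/5)z - 4
Adding term by term: 2z^2 + 3z - 4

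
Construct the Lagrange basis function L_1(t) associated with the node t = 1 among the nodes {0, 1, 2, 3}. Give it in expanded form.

L_1(t) = (1/2)t^3 - (5/2)t^2 + 3t

L_1(t) = t(t - 2)(t - 3) / [(1)·(-1)·(-2)]
       = (t^3 - 5t^2 + 6t) / (2)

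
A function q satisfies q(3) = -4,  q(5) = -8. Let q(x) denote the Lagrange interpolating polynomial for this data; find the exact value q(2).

Evaluate each Lagrange basis at x = 2:
L_0(2) = (-3)/[(-2)] = 3/2
L_1(2) = (-1)/[(2)] = -1/2
Sum: (-4)·(3/2) + (-8)·(-1/2) = -2

-2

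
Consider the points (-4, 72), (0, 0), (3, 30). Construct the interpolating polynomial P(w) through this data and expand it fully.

P(w) = 4w^2 - 2w

Build the Lagrange basis polynomials:
L_0(w) = w(w - 3) / [28] = (1/28)w^2 - (3/28)w
L_1(w) = (w + 4)(w - 3) / [-12] = -(1/12)w^2 - (1/12)w + 1
L_2(w) = (w + 4)w / [21] = (1/21)w^2 + (4/21)w
P(w) = 72·L_0 + 0·L_1 + 30·L_2
  72·L_0(w) = (18/7)w^2 - (54/7)w
  0·L_1(w) = 0
  30·L_2(w) = (10/7)w^2 + (40/7)w
Adding term by term: 4w^2 - 2w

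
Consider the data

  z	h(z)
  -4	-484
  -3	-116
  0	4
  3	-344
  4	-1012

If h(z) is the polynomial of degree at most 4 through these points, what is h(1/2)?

Using Newton's divided-difference form:
h[-4,-3] = (-116 - (-484)) / (-3 - (-4)) = 368
h[-3,0] = (4 - (-116)) / (0 - (-3)) = 40
h[0,3] = (-344 - 4) / (3 - 0) = -116
h[3,4] = (-1012 - (-344)) / (4 - 3) = -668
h[-4,-3,0] = (40 - 368) / (0 - (-4)) = -82
h[-3,0,3] = (-116 - 40) / (3 - (-3)) = -26
h[0,3,4] = (-668 - (-116)) / (4 - 0) = -138
h[-4,-3,0,3] = (-26 - (-82)) / (3 - (-4)) = 8
h[-3,0,3,4] = (-138 - (-26)) / (4 - (-3)) = -16
h[-4,-3,0,3,4] = (-16 - 8) / (4 - (-4)) = -3
h(1/2) = -484 + 368·(9/2) + (-82)·(9/2)·(7/2) + 8·(9/2)·(7/2)·(1/2) + (-3)·(9/2)·(7/2)·(1/2)·(-5/2) = 41/16

41/16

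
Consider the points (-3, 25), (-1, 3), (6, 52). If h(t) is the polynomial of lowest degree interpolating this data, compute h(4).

18

Evaluate each Lagrange basis at t = 4:
L_0(4) = (5)·(-2)/[(-2)·(-9)] = -5/9
L_1(4) = (7)·(-2)/[(2)·(-7)] = 1
L_2(4) = (7)·(5)/[(9)·(7)] = 5/9
Sum: 25·(-5/9) + 3·(1) + 52·(5/9) = 18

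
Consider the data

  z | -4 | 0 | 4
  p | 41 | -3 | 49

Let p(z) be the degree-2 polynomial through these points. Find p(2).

11

L_0(2) = (2)·(-2)/[(-4)·(-8)] = -1/8
L_1(2) = (6)·(-2)/[(4)·(-4)] = 3/4
L_2(2) = (6)·(2)/[(8)·(4)] = 3/8
Sum: 41·(-1/8) + (-3)·(3/4) + 49·(3/8) = 11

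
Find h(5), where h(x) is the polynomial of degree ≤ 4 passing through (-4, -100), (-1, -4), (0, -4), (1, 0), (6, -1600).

-784

L_0(5) = (6)·(5)·(4)·(-1)/[(-3)·(-4)·(-5)·(-10)] = -1/5
L_1(5) = (9)·(5)·(4)·(-1)/[(3)·(-1)·(-2)·(-7)] = 30/7
L_2(5) = (9)·(6)·(4)·(-1)/[(4)·(1)·(-1)·(-6)] = -9
L_3(5) = (9)·(6)·(5)·(-1)/[(5)·(2)·(1)·(-5)] = 27/5
L_4(5) = (9)·(6)·(5)·(4)/[(10)·(7)·(6)·(5)] = 18/35
Sum: (-100)·(-1/5) + (-4)·(30/7) + (-4)·(-9) + 0 + (-1600)·(18/35) = -784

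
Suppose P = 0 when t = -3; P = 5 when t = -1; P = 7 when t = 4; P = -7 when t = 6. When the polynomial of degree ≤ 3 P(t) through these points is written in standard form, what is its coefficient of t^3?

L_0(t) = (t + 1)(t - 4)(t - 6) / [-126] = -(1/126)t^3 + (1/14)t^2 - (1/9)t - 4/21
L_1(t) = (t + 3)(t - 4)(t - 6) / [70] = (1/70)t^3 - (1/10)t^2 - (3/35)t + 36/35
L_2(t) = (t + 3)(t + 1)(t - 6) / [-70] = -(1/70)t^3 + (1/35)t^2 + (3/10)t + 9/35
L_3(t) = (t + 3)(t + 1)(t - 4) / [126] = (1/126)t^3 - (13/126)t - 2/21
P(t) = 0·L_0 + 5·L_1 + 7·L_2 + (-7)·L_3
Only the coefficient of t^3 is needed; take it from each L_i and combine:
0·(-1/126) + 5·(1/70) + 7·(-1/70) + (-7)·(1/126) = -53/630

-53/630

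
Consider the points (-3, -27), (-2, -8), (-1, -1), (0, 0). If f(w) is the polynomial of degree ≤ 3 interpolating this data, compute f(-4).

Evaluate each Lagrange basis at w = -4:
L_0(-4) = (-2)·(-3)·(-4)/[(-1)·(-2)·(-3)] = 4
L_1(-4) = (-1)·(-3)·(-4)/[(1)·(-1)·(-2)] = -6
L_2(-4) = (-1)·(-2)·(-4)/[(2)·(1)·(-1)] = 4
L_3(-4) = (-1)·(-2)·(-3)/[(3)·(2)·(1)] = -1
Sum: (-27)·(4) + (-8)·(-6) + (-1)·(4) + 0 = -64

-64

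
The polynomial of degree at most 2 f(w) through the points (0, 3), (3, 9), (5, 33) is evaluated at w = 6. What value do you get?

Evaluate each Lagrange basis at w = 6:
L_0(6) = (3)·(1)/[(-3)·(-5)] = 1/5
L_1(6) = (6)·(1)/[(3)·(-2)] = -1
L_2(6) = (6)·(3)/[(5)·(2)] = 9/5
Sum: 3·(1/5) + 9·(-1) + 33·(9/5) = 51

51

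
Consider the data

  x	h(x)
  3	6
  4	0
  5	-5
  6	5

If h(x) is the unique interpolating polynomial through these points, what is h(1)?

-35

Evaluate each Lagrange basis at x = 1:
L_0(1) = (-3)·(-4)·(-5)/[(-1)·(-2)·(-3)] = 10
L_1(1) = (-2)·(-4)·(-5)/[(1)·(-1)·(-2)] = -20
L_2(1) = (-2)·(-3)·(-5)/[(2)·(1)·(-1)] = 15
L_3(1) = (-2)·(-3)·(-4)/[(3)·(2)·(1)] = -4
Sum: 6·(10) + 0 + (-5)·(15) + 5·(-4) = -35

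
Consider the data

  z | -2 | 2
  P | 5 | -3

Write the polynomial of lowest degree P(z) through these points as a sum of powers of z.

P(z) = -2z + 1

L_0(z) = (z - 2) / [-4] = -(1/4)z + 1/2
L_1(z) = (z + 2) / [4] = (1/4)z + 1/2
P(z) = 5·L_0 + (-3)·L_1
  5·L_0(z) = -(5/4)z + 5/2
  (-3)·L_1(z) = -(3/4)z - 3/2
Adding term by term: -2z + 1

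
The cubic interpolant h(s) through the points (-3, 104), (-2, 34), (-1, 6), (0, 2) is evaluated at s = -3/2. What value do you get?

Evaluate each Lagrange basis at s = -3/2:
L_0(-3/2) = (1/2)·(-1/2)·(-3/2)/[(-1)·(-2)·(-3)] = -1/16
L_1(-3/2) = (3/2)·(-1/2)·(-3/2)/[(1)·(-1)·(-2)] = 9/16
L_2(-3/2) = (3/2)·(1/2)·(-3/2)/[(2)·(1)·(-1)] = 9/16
L_3(-3/2) = (3/2)·(1/2)·(-1/2)/[(3)·(2)·(1)] = -1/16
Sum: 104·(-1/16) + 34·(9/16) + 6·(9/16) + 2·(-1/16) = 127/8

127/8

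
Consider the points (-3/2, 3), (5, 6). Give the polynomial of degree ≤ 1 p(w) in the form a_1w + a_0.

p(w) = (6/13)w + 48/13

L_0(w) = (w - 5) / [-13/2] = -(2/13)w + 10/13
L_1(w) = (w + 3/2) / [13/2] = (2/13)w + 3/13
p(w) = 3·L_0 + 6·L_1
  3·L_0(w) = -(6/13)w + 30/13
  6·L_1(w) = (12/13)w + 18/13
Adding term by term: (6/13)w + 48/13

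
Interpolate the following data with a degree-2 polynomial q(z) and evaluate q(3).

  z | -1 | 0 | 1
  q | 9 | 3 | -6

L_0(3) = (3)·(2)/[(-1)·(-2)] = 3
L_1(3) = (4)·(2)/[(1)·(-1)] = -8
L_2(3) = (4)·(3)/[(2)·(1)] = 6
Sum: 9·(3) + 3·(-8) + (-6)·(6) = -33

-33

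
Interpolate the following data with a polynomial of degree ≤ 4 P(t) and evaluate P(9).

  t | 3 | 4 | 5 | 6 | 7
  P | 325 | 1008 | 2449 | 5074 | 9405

Evaluate each Lagrange basis at t = 9:
L_0(9) = (5)·(4)·(3)·(2)/[(-1)·(-2)·(-3)·(-4)] = 5
L_1(9) = (6)·(4)·(3)·(2)/[(1)·(-1)·(-2)·(-3)] = -24
L_2(9) = (6)·(5)·(3)·(2)/[(2)·(1)·(-1)·(-2)] = 45
L_3(9) = (6)·(5)·(4)·(2)/[(3)·(2)·(1)·(-1)] = -40
L_4(9) = (6)·(5)·(4)·(3)/[(4)·(3)·(2)·(1)] = 15
Sum: 325·(5) + 1008·(-24) + 2449·(45) + 5074·(-40) + 9405·(15) = 25753

25753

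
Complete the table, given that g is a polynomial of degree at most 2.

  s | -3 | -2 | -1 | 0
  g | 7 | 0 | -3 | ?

-2

The 3 known values determine g uniquely (degree ≤ 2).
Evaluate each Lagrange basis at s = 0:
L_0(0) = (2)·(1)/[(-1)·(-2)] = 1
L_1(0) = (3)·(1)/[(1)·(-1)] = -3
L_2(0) = (3)·(2)/[(2)·(1)] = 3
Sum: 7·(1) + 0 + (-3)·(3) = -2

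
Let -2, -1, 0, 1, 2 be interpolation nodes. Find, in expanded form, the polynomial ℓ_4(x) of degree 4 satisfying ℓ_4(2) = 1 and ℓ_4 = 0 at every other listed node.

ℓ_4(x) = (x + 2)(x + 1)x(x - 1) / [(4)·(3)·(2)·(1)]
       = (x^4 + 2x^3 - x^2 - 2x) / (24)

ℓ_4(x) = (1/24)x^4 + (1/12)x^3 - (1/24)x^2 - (1/12)x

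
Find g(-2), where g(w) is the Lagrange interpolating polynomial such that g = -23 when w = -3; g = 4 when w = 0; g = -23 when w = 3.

Evaluate each Lagrange basis at w = -2:
L_0(-2) = (-2)·(-5)/[(-3)·(-6)] = 5/9
L_1(-2) = (1)·(-5)/[(3)·(-3)] = 5/9
L_2(-2) = (1)·(-2)/[(6)·(3)] = -1/9
Sum: (-23)·(5/9) + 4·(5/9) + (-23)·(-1/9) = -8

-8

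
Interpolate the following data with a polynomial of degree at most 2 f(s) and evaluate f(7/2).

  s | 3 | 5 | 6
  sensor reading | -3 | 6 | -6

Using Newton's divided-difference form:
f[3,5] = (6 - (-3)) / (5 - 3) = 9/2
f[5,6] = (-6 - 6) / (6 - 5) = -12
f[3,5,6] = (-12 - 9/2) / (6 - 3) = -11/2
f(7/2) = -3 + (9/2)·(1/2) + (-11/2)·(1/2)·(-3/2) = 27/8

27/8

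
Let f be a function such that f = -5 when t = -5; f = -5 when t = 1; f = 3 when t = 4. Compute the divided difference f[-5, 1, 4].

f[-5,1] = (-5 - (-5)) / (1 - (-5)) = 0
f[1,4] = (3 - (-5)) / (4 - 1) = 8/3
f[-5,1,4] = (8/3 - 0) / (4 - (-5)) = 8/27

8/27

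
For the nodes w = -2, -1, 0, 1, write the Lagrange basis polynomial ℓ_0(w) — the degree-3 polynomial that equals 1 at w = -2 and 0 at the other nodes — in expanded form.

ℓ_0(w) = (w + 1)w(w - 1) / [(-1)·(-2)·(-3)]
       = (w^3 - w) / (-6)

ℓ_0(w) = -(1/6)w^3 + (1/6)w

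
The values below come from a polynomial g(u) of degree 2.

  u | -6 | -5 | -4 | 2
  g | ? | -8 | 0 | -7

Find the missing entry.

-391/21

The 3 known values determine g uniquely (degree ≤ 2).
L_0(-6) = (-2)·(-8)/[(-1)·(-7)] = 16/7
L_1(-6) = (-1)·(-8)/[(1)·(-6)] = -4/3
L_2(-6) = (-1)·(-2)/[(7)·(6)] = 1/21
Sum: (-8)·(16/7) + 0 + (-7)·(1/21) = -391/21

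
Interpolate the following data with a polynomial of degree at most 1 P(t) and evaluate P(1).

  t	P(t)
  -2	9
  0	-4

L_0(1) = (1)/[(-2)] = -1/2
L_1(1) = (3)/[(2)] = 3/2
Sum: 9·(-1/2) + (-4)·(3/2) = -21/2

-21/2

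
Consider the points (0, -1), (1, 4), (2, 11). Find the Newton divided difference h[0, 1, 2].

1

h[0,1] = (4 - (-1)) / (1 - 0) = 5
h[1,2] = (11 - 4) / (2 - 1) = 7
h[0,1,2] = (7 - 5) / (2 - 0) = 1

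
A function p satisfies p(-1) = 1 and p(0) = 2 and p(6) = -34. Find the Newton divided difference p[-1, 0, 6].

p[-1,0] = (2 - 1) / (0 - (-1)) = 1
p[0,6] = (-34 - 2) / (6 - 0) = -6
p[-1,0,6] = (-6 - 1) / (6 - (-1)) = -1

-1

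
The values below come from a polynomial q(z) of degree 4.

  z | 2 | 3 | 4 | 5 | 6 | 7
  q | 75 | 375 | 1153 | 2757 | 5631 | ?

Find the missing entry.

10315

The 5 known values determine q uniquely (degree ≤ 4).
L_0(7) = (4)·(3)·(2)·(1)/[(-1)·(-2)·(-3)·(-4)] = 1
L_1(7) = (5)·(3)·(2)·(1)/[(1)·(-1)·(-2)·(-3)] = -5
L_2(7) = (5)·(4)·(2)·(1)/[(2)·(1)·(-1)·(-2)] = 10
L_3(7) = (5)·(4)·(3)·(1)/[(3)·(2)·(1)·(-1)] = -10
L_4(7) = (5)·(4)·(3)·(2)/[(4)·(3)·(2)·(1)] = 5
Sum: 75·(1) + 375·(-5) + 1153·(10) + 2757·(-10) + 5631·(5) = 10315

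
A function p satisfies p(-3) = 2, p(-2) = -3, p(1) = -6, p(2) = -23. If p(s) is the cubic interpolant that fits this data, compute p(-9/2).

Using Newton's divided-difference form:
p[-3,-2] = (-3 - 2) / (-2 - (-3)) = -5
p[-2,1] = (-6 - (-3)) / (1 - (-2)) = -1
p[1,2] = (-23 - (-6)) / (2 - 1) = -17
p[-3,-2,1] = (-1 - (-5)) / (1 - (-3)) = 1
p[-2,1,2] = (-17 - (-1)) / (2 - (-2)) = -4
p[-3,-2,1,2] = (-4 - 1) / (2 - (-3)) = -1
p(-9/2) = 2 + (-5)·(-3/2) + 1·(-3/2)·(-5/2) + (-1)·(-3/2)·(-5/2)·(-11/2) = 271/8

271/8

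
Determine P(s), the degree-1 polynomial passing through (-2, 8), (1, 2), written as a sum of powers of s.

Build the Lagrange basis polynomials:
L_0(s) = (s - 1) / [-3] = -(1/3)s + 1/3
L_1(s) = (s + 2) / [3] = (1/3)s + 2/3
P(s) = 8·L_0 + 2·L_1
  8·L_0(s) = -(8/3)s + 8/3
  2·L_1(s) = (2/3)s + 4/3
Adding term by term: -2s + 4

P(s) = -2s + 4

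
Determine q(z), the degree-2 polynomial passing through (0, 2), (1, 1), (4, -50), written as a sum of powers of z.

q(z) = -4z^2 + 3z + 2

L_0(z) = (z - 1)(z - 4) / [4] = (1/4)z^2 - (5/4)z + 1
L_1(z) = z(z - 4) / [-3] = -(1/3)z^2 + (4/3)z
L_2(z) = z(z - 1) / [12] = (1/12)z^2 - (1/12)z
q(z) = 2·L_0 + 1·L_1 + (-50)·L_2
  2·L_0(z) = (1/2)z^2 - (5/2)z + 2
  1·L_1(z) = -(1/3)z^2 + (4/3)z
  (-50)·L_2(z) = -(25/6)z^2 + (25/6)z
Adding term by term: -4z^2 + 3z + 2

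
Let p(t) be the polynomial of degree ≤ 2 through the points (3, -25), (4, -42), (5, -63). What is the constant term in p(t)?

Build the Lagrange basis polynomials:
L_0(t) = (t - 4)(t - 5) / [2] = (1/2)t^2 - (9/2)t + 10
L_1(t) = (t - 3)(t - 5) / [-1] = -t^2 + 8t - 15
L_2(t) = (t - 3)(t - 4) / [2] = (1/2)t^2 - (7/2)t + 6
p(t) = (-25)·L_0 + (-42)·L_1 + (-63)·L_2
Only the constant term is needed; take it from each L_i and combine:
(-25)·(10) + (-42)·(-15) + (-63)·(6) = 2

2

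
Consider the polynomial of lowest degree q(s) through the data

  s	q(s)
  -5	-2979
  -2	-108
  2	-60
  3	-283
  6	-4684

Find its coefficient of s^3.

3

L_0(s) = (s + 2)(s - 2)(s - 3)(s - 6) / [1848] = (1/1848)s^4 - (3/616)s^3 + (1/132)s^2 + (3/154)s - 3/77
L_1(s) = (s + 5)(s - 2)(s - 3)(s - 6) / [-480] = -(1/480)s^4 + (1/80)s^3 + (19/480)s^2 - (3/10)s + 3/8
L_2(s) = (s + 5)(s + 2)(s - 3)(s - 6) / [112] = (1/112)s^4 - (1/56)s^3 - (5/16)s^2 + (9/28)s + 45/28
L_3(s) = (s + 5)(s + 2)(s - 2)(s - 6) / [-120] = -(1/120)s^4 + (1/120)s^3 + (17/60)s^2 - (1/30)s - 1
L_4(s) = (s + 5)(s + 2)(s - 2)(s - 3) / [1056] = (1/1056)s^4 + (1/528)s^3 - (19/1056)s^2 - (1/132)s + 5/88
q(s) = (-2979)·L_0 + (-108)·L_1 + (-60)·L_2 + (-283)·L_3 + (-4684)·L_4
Only the coefficient of s^3 is needed; take it from each L_i and combine:
(-2979)·(-3/616) + (-108)·(1/80) + (-60)·(-1/56) + (-283)·(1/120) + (-4684)·(1/528) = 3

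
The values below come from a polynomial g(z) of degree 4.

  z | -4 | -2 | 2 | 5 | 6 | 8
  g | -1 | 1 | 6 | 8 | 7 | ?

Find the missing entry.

0

The 5 known values determine g uniquely (degree ≤ 4).
L_0(8) = (10)·(6)·(3)·(2)/[(-2)·(-6)·(-9)·(-10)] = 1/3
L_1(8) = (12)·(6)·(3)·(2)/[(2)·(-4)·(-7)·(-8)] = -27/28
L_2(8) = (12)·(10)·(3)·(2)/[(6)·(4)·(-3)·(-4)] = 5/2
L_3(8) = (12)·(10)·(6)·(2)/[(9)·(7)·(3)·(-1)] = -160/21
L_4(8) = (12)·(10)·(6)·(3)/[(10)·(8)·(4)·(1)] = 27/4
Sum: (-1)·(1/3) + 1·(-27/28) + 6·(5/2) + 8·(-160/21) + 7·(27/4) = 0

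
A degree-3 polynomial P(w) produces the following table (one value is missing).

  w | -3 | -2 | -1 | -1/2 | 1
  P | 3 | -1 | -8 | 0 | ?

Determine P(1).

653/5

The 4 known values determine P uniquely (degree ≤ 3).
L_0(1) = (3)·(2)·(3/2)/[(-1)·(-2)·(-5/2)] = -9/5
L_1(1) = (4)·(2)·(3/2)/[(1)·(-1)·(-3/2)] = 8
L_2(1) = (4)·(3)·(3/2)/[(2)·(1)·(-1/2)] = -18
L_3(1) = (4)·(3)·(2)/[(5/2)·(3/2)·(1/2)] = 64/5
Sum: 3·(-9/5) + (-1)·(8) + (-8)·(-18) + 0 = 653/5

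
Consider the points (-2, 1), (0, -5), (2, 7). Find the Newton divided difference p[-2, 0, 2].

p[-2,0] = (-5 - 1) / (0 - (-2)) = -3
p[0,2] = (7 - (-5)) / (2 - 0) = 6
p[-2,0,2] = (6 - (-3)) / (2 - (-2)) = 9/4

9/4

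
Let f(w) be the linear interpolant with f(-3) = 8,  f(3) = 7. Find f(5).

Evaluate each Lagrange basis at w = 5:
L_0(5) = (2)/[(-6)] = -1/3
L_1(5) = (8)/[(6)] = 4/3
Sum: 8·(-1/3) + 7·(4/3) = 20/3

20/3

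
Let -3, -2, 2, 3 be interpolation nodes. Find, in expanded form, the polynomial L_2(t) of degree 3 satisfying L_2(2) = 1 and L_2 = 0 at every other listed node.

L_2(t) = (t + 3)(t + 2)(t - 3) / [(5)·(4)·(-1)]
       = (t^3 + 2t^2 - 9t - 18) / (-20)

L_2(t) = -(1/20)t^3 - (1/10)t^2 + (9/20)t + 9/10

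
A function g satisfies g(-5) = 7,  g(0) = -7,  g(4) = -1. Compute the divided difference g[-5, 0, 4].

g[-5,0] = (-7 - 7) / (0 - (-5)) = -14/5
g[0,4] = (-1 - (-7)) / (4 - 0) = 3/2
g[-5,0,4] = (3/2 - (-14/5)) / (4 - (-5)) = 43/90

43/90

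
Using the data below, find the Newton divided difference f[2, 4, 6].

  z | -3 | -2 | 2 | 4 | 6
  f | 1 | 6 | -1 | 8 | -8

-25/8

f[2,4] = (8 - (-1)) / (4 - 2) = 9/2
f[4,6] = (-8 - 8) / (6 - 4) = -8
f[2,4,6] = (-8 - 9/2) / (6 - 2) = -25/8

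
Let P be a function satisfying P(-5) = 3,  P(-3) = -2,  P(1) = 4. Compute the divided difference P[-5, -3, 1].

P[-5,-3] = (-2 - 3) / (-3 - (-5)) = -5/2
P[-3,1] = (4 - (-2)) / (1 - (-3)) = 3/2
P[-5,-3,1] = (3/2 - (-5/2)) / (1 - (-5)) = 2/3

2/3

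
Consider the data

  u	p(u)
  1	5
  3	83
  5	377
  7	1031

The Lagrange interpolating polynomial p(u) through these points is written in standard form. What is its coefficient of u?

0

Build the Lagrange basis polynomials:
L_0(u) = (u - 3)(u - 5)(u - 7) / [-48] = -(1/48)u^3 + (5/16)u^2 - (71/48)u + 35/16
L_1(u) = (u - 1)(u - 5)(u - 7) / [16] = (1/16)u^3 - (13/16)u^2 + (47/16)u - 35/16
L_2(u) = (u - 1)(u - 3)(u - 7) / [-16] = -(1/16)u^3 + (11/16)u^2 - (31/16)u + 21/16
L_3(u) = (u - 1)(u - 3)(u - 5) / [48] = (1/48)u^3 - (3/16)u^2 + (23/48)u - 5/16
p(u) = 5·L_0 + 83·L_1 + 377·L_2 + 1031·L_3
Only the coefficient of u is needed; take it from each L_i and combine:
5·(-71/48) + 83·(47/16) + 377·(-31/16) + 1031·(23/48) = 0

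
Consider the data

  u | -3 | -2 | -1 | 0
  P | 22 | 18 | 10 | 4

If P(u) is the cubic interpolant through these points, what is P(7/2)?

683/8

Evaluate each Lagrange basis at u = 7/2:
L_0(7/2) = (11/2)·(9/2)·(7/2)/[(-1)·(-2)·(-3)] = -231/16
L_1(7/2) = (13/2)·(9/2)·(7/2)/[(1)·(-1)·(-2)] = 819/16
L_2(7/2) = (13/2)·(11/2)·(7/2)/[(2)·(1)·(-1)] = -1001/16
L_3(7/2) = (13/2)·(11/2)·(9/2)/[(3)·(2)·(1)] = 429/16
Sum: 22·(-231/16) + 18·(819/16) + 10·(-1001/16) + 4·(429/16) = 683/8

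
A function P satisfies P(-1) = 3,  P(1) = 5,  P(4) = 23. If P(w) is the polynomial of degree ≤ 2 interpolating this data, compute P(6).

Evaluate each Lagrange basis at w = 6:
L_0(6) = (5)·(2)/[(-2)·(-5)] = 1
L_1(6) = (7)·(2)/[(2)·(-3)] = -7/3
L_2(6) = (7)·(5)/[(5)·(3)] = 7/3
Sum: 3·(1) + 5·(-7/3) + 23·(7/3) = 45

45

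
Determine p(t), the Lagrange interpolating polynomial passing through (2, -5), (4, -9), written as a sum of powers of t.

p(t) = -2t - 1

Build the Lagrange basis polynomials:
L_0(t) = (t - 4) / [-2] = -(1/2)t + 2
L_1(t) = (t - 2) / [2] = (1/2)t - 1
p(t) = (-5)·L_0 + (-9)·L_1
  (-5)·L_0(t) = (5/2)t - 10
  (-9)·L_1(t) = -(9/2)t + 9
Adding term by term: -2t - 1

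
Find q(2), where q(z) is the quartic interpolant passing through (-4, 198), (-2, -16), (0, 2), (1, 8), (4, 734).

Evaluate each Lagrange basis at z = 2:
L_0(2) = (4)·(2)·(1)·(-2)/[(-2)·(-4)·(-5)·(-8)] = -1/20
L_1(2) = (6)·(2)·(1)·(-2)/[(2)·(-2)·(-3)·(-6)] = 1/3
L_2(2) = (6)·(4)·(1)·(-2)/[(4)·(2)·(-1)·(-4)] = -3/2
L_3(2) = (6)·(4)·(2)·(-2)/[(5)·(3)·(1)·(-3)] = 32/15
L_4(2) = (6)·(4)·(2)·(1)/[(8)·(6)·(4)·(3)] = 1/12
Sum: 198·(-1/20) + (-16)·(1/3) + 2·(-3/2) + 8·(32/15) + 734·(1/12) = 60

60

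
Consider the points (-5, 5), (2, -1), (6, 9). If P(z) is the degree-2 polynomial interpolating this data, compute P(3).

Evaluate each Lagrange basis at z = 3:
L_0(3) = (1)·(-3)/[(-7)·(-11)] = -3/77
L_1(3) = (8)·(-3)/[(7)·(-4)] = 6/7
L_2(3) = (8)·(1)/[(11)·(4)] = 2/11
Sum: 5·(-3/77) + (-1)·(6/7) + 9·(2/11) = 45/77

45/77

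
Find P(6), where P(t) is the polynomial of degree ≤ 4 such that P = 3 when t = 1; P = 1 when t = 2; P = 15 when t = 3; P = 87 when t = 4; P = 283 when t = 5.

693

L_0(6) = (4)·(3)·(2)·(1)/[(-1)·(-2)·(-3)·(-4)] = 1
L_1(6) = (5)·(3)·(2)·(1)/[(1)·(-1)·(-2)·(-3)] = -5
L_2(6) = (5)·(4)·(2)·(1)/[(2)·(1)·(-1)·(-2)] = 10
L_3(6) = (5)·(4)·(3)·(1)/[(3)·(2)·(1)·(-1)] = -10
L_4(6) = (5)·(4)·(3)·(2)/[(4)·(3)·(2)·(1)] = 5
Sum: 3·(1) + 1·(-5) + 15·(10) + 87·(-10) + 283·(5) = 693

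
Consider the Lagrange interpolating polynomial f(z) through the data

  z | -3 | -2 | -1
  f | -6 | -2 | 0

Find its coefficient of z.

L_0(z) = (z + 2)(z + 1) / [2] = (1/2)z^2 + (3/2)z + 1
L_1(z) = (z + 3)(z + 1) / [-1] = -z^2 - 4z - 3
L_2(z) = (z + 3)(z + 2) / [2] = (1/2)z^2 + (5/2)z + 3
f(z) = (-6)·L_0 + (-2)·L_1 + 0·L_2
Only the coefficient of z is needed; take it from each L_i and combine:
(-6)·(3/2) + (-2)·(-4) + 0·(5/2) = -1

-1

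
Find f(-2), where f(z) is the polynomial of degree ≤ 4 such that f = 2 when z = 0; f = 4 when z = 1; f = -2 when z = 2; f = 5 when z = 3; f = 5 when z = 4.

Using Newton's divided-difference form:
f[0,1] = (4 - 2) / (1 - 0) = 2
f[1,2] = (-2 - 4) / (2 - 1) = -6
f[2,3] = (5 - (-2)) / (3 - 2) = 7
f[3,4] = (5 - 5) / (4 - 3) = 0
f[0,1,2] = (-6 - 2) / (2 - 0) = -4
f[1,2,3] = (7 - (-6)) / (3 - 1) = 13/2
f[2,3,4] = (0 - 7) / (4 - 2) = -7/2
f[0,1,2,3] = (13/2 - (-4)) / (3 - 0) = 7/2
f[1,2,3,4] = (-7/2 - 13/2) / (4 - 1) = -10/3
f[0,1,2,3,4] = (-10/3 - 7/2) / (4 - 0) = -41/24
f(-2) = 2 + 2·(-2) + (-4)·(-2)·(-3) + (7/2)·(-2)·(-3)·(-4) + (-41/24)·(-2)·(-3)·(-4)·(-5) = -315

-315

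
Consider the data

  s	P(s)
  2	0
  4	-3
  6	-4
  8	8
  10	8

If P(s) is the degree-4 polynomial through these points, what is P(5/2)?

521/512

L_0(5/2) = (-3/2)·(-7/2)·(-11/2)·(-15/2)/[(-2)·(-4)·(-6)·(-8)] = 1155/2048
L_1(5/2) = (1/2)·(-7/2)·(-11/2)·(-15/2)/[(2)·(-2)·(-4)·(-6)] = 385/512
L_2(5/2) = (1/2)·(-3/2)·(-11/2)·(-15/2)/[(4)·(2)·(-2)·(-4)] = -495/1024
L_3(5/2) = (1/2)·(-3/2)·(-7/2)·(-15/2)/[(6)·(4)·(2)·(-2)] = 105/512
L_4(5/2) = (1/2)·(-3/2)·(-7/2)·(-11/2)/[(8)·(6)·(4)·(2)] = -77/2048
Sum: 0 + (-3)·(385/512) + (-4)·(-495/1024) + 8·(105/512) + 8·(-77/2048) = 521/512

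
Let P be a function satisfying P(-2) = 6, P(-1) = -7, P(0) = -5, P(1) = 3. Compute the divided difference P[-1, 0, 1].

3

P[-1,0] = (-5 - (-7)) / (0 - (-1)) = 2
P[0,1] = (3 - (-5)) / (1 - 0) = 8
P[-1,0,1] = (8 - 2) / (1 - (-1)) = 3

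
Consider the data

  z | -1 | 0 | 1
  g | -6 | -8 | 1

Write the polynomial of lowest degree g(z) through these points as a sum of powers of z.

L_0(z) = z(z - 1) / [2] = (1/2)z^2 - (1/2)z
L_1(z) = (z + 1)(z - 1) / [-1] = -z^2 + 1
L_2(z) = (z + 1)z / [2] = (1/2)z^2 + (1/2)z
g(z) = (-6)·L_0 + (-8)·L_1 + 1·L_2
  (-6)·L_0(z) = -3z^2 + 3z
  (-8)·L_1(z) = 8z^2 - 8
  1·L_2(z) = (1/2)z^2 + (1/2)z
Adding term by term: (11/2)z^2 + (7/2)z - 8

g(z) = (11/2)z^2 + (7/2)z - 8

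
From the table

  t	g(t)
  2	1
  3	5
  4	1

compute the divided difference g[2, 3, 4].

g[2,3] = (5 - 1) / (3 - 2) = 4
g[3,4] = (1 - 5) / (4 - 3) = -4
g[2,3,4] = (-4 - 4) / (4 - 2) = -4

-4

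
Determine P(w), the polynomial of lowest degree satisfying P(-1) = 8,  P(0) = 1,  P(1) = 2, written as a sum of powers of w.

P(w) = 4w^2 - 3w + 1

Newton's divided differences:
P[-1,0] = (1 - 8) / (0 - (-1)) = -7
P[0,1] = (2 - 1) / (1 - 0) = 1
P[-1,0,1] = (1 - (-7)) / (1 - (-1)) = 4
P(w) = 8 + (-7)·(w + 1) + 4·(w + 1)w
Expanding: P(w) = 4w^2 - 3w + 1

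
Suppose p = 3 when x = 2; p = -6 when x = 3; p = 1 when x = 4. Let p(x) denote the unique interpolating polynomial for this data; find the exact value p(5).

24

Using Newton's divided-difference form:
p[2,3] = (-6 - 3) / (3 - 2) = -9
p[3,4] = (1 - (-6)) / (4 - 3) = 7
p[2,3,4] = (7 - (-9)) / (4 - 2) = 8
p(5) = 3 + (-9)·(3) + 8·(3)·(2) = 24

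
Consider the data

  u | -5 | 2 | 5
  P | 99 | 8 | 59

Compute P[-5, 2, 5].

3

P[-5,2] = (8 - 99) / (2 - (-5)) = -13
P[2,5] = (59 - 8) / (5 - 2) = 17
P[-5,2,5] = (17 - (-13)) / (5 - (-5)) = 3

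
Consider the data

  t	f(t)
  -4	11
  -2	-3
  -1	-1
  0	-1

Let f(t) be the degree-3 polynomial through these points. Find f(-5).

Evaluate each Lagrange basis at t = -5:
L_0(-5) = (-3)·(-4)·(-5)/[(-2)·(-3)·(-4)] = 5/2
L_1(-5) = (-1)·(-4)·(-5)/[(2)·(-1)·(-2)] = -5
L_2(-5) = (-1)·(-3)·(-5)/[(3)·(1)·(-1)] = 5
L_3(-5) = (-1)·(-3)·(-4)/[(4)·(2)·(1)] = -3/2
Sum: 11·(5/2) + (-3)·(-5) + (-1)·(5) + (-1)·(-3/2) = 39

39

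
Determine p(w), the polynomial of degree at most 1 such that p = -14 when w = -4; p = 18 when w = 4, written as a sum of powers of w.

p(w) = 4w + 2

Build the Lagrange basis polynomials:
L_0(w) = (w - 4) / [-8] = -(1/8)w + 1/2
L_1(w) = (w + 4) / [8] = (1/8)w + 1/2
p(w) = (-14)·L_0 + 18·L_1
  (-14)·L_0(w) = (7/4)w - 7
  18·L_1(w) = (9/4)w + 9
Adding term by term: 4w + 2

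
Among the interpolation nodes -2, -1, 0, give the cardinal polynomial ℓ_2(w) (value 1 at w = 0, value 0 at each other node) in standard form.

ℓ_2(w) = (1/2)w^2 + (3/2)w + 1

ℓ_2(w) = (w + 2)(w + 1) / [(2)·(1)]
       = (w^2 + 3w + 2) / (2)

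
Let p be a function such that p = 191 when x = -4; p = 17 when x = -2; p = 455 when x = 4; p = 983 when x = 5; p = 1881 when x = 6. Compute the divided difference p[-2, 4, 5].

p[-2,4] = (455 - 17) / (4 - (-2)) = 73
p[4,5] = (983 - 455) / (5 - 4) = 528
p[-2,4,5] = (528 - 73) / (5 - (-2)) = 65

65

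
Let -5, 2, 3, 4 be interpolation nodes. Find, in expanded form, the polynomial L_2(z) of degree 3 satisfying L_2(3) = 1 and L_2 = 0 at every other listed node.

L_2(z) = -(1/8)z^3 + (1/8)z^2 + (11/4)z - 5

L_2(z) = (z + 5)(z - 2)(z - 4) / [(8)·(1)·(-1)]
       = (z^3 - z^2 - 22z + 40) / (-8)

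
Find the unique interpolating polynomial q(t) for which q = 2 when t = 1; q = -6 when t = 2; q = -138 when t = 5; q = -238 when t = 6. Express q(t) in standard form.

q(t) = -t^3 - t^2 + 2t + 2

Build the Lagrange basis polynomials:
L_0(t) = (t - 2)(t - 5)(t - 6) / [-20] = -(1/20)t^3 + (13/20)t^2 - (13/5)t + 3
L_1(t) = (t - 1)(t - 5)(t - 6) / [12] = (1/12)t^3 - t^2 + (41/12)t - 5/2
L_2(t) = (t - 1)(t - 2)(t - 6) / [-12] = -(1/12)t^3 + (3/4)t^2 - (5/3)t + 1
L_3(t) = (t - 1)(t - 2)(t - 5) / [20] = (1/20)t^3 - (2/5)t^2 + (17/20)t - 1/2
q(t) = 2·L_0 + (-6)·L_1 + (-138)·L_2 + (-238)·L_3
  2·L_0(t) = -(1/10)t^3 + (13/10)t^2 - (26/5)t + 6
  (-6)·L_1(t) = -(1/2)t^3 + 6t^2 - (41/2)t + 15
  (-138)·L_2(t) = (23/2)t^3 - (207/2)t^2 + 230t - 138
  (-238)·L_3(t) = -(119/10)t^3 + (476/5)t^2 - (2023/10)t + 119
Adding term by term: -t^3 - t^2 + 2t + 2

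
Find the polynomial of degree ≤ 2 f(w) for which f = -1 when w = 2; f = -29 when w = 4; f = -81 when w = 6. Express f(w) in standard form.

f(w) = -3w^2 + 4w + 3

Build the Lagrange basis polynomials:
L_0(w) = (w - 4)(w - 6) / [8] = (1/8)w^2 - (5/4)w + 3
L_1(w) = (w - 2)(w - 6) / [-4] = -(1/4)w^2 + 2w - 3
L_2(w) = (w - 2)(w - 4) / [8] = (1/8)w^2 - (3/4)w + 1
f(w) = (-1)·L_0 + (-29)·L_1 + (-81)·L_2
  (-1)·L_0(w) = -(1/8)w^2 + (5/4)w - 3
  (-29)·L_1(w) = (29/4)w^2 - 58w + 87
  (-81)·L_2(w) = -(81/8)w^2 + (243/4)w - 81
Adding term by term: -3w^2 + 4w + 3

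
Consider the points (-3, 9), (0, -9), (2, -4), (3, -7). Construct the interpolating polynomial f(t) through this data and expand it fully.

Build the Lagrange basis polynomials:
L_0(t) = t(t - 2)(t - 3) / [-90] = -(1/90)t^3 + (1/18)t^2 - (1/15)t
L_1(t) = (t + 3)(t - 2)(t - 3) / [18] = (1/18)t^3 - (1/9)t^2 - (1/2)t + 1
L_2(t) = (t + 3)t(t - 3) / [-10] = -(1/10)t^3 + (9/10)t
L_3(t) = (t + 3)t(t - 2) / [18] = (1/18)t^3 + (1/18)t^2 - (1/3)t
f(t) = 9·L_0 + (-9)·L_1 + (-4)·L_2 + (-7)·L_3
  9·L_0(t) = -(1/10)t^3 + (1/2)t^2 - (3/5)t
  (-9)·L_1(t) = -(1/2)t^3 + t^2 + (9/2)t - 9
  (-4)·L_2(t) = (2/5)t^3 - (18/5)t
  (-7)·L_3(t) = -(7/18)t^3 - (7/18)t^2 + (7/3)t
Adding term by term: -(53/90)t^3 + (10/9)t^2 + (79/30)t - 9

f(t) = -(53/90)t^3 + (10/9)t^2 + (79/30)t - 9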